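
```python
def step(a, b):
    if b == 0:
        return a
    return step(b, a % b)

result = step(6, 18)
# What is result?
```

step(6, 18) -> step(18, 6) -> step(6, 0) -> 6

Answer: 6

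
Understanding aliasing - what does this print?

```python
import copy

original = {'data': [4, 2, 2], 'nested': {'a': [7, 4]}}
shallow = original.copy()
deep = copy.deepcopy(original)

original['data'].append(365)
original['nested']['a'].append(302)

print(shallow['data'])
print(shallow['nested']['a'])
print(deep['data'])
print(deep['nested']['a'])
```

Key concept: comparing shallow vs deep copy.
Step by step:
`original = {'data': [4, 2, 2], 'nested': {'a': [7, 4]}}` → original = {'data': [4, 2, 2], 'nested': {'a': [7, 4]}}
`shallow = original.copy()` → shallow = {'data': [4, 2, 2], 'nested': {'a': [7, 4]}}
`deep = copy.deepcopy(original)` → deep = {'data': [4, 2, 2], 'nested': {'a': [7, 4]}}
`original['data'].append(365)` → original = {'data': [4, 2, 2, 365], 'nested': {'a': [7, 4]}}; shallow = {'data': [4, 2, 2, 365], 'nested': {'a': [7, 4]}}
`original['nested']['a'].append(302)` → original = {'data': [4, 2, 2, 365], 'nested': {'a': [7, 4, 302]}}; shallow = {'data': [4, 2, 2, 365], 'nested': {'a': [7, 4, 302]}}
`print(shallow['data'])` → prints [4, 2, 2, 365]
`print(shallow['nested']['a'])` → prints [7, 4, 302]
`print(deep['data'])` → prints [4, 2, 2]
`print(deep['nested']['a'])` → prints [7, 4]

Answer:
[4, 2, 2, 365]
[7, 4, 302]
[4, 2, 2]
[7, 4]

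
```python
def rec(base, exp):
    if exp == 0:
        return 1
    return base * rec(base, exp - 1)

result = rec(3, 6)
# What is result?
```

rec(3, 6) = 3 * 3 * 3 * 3 * 3 * 3 = 729

Answer: 729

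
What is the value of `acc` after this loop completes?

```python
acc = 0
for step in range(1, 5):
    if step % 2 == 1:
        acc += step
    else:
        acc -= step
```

Add odd, subtract even
`acc` takes the values: 0 → 1 → -1 → 2 → -2

Answer: -2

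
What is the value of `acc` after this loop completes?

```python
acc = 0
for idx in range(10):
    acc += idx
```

Sum of 0 to 9 = 45
`acc` takes the values: 0 → 1 → 3 → 6 → 10 → 15 → 21 → 28 → 36 → 45

Answer: 45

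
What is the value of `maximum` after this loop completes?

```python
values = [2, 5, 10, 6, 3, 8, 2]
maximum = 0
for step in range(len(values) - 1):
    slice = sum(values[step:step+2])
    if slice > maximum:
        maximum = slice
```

Max sum of 2-element window in [2, 5, 10, 6, 3, 8, 2]
`maximum` takes the values: 0 → 7 → 15 → 16

Answer: 16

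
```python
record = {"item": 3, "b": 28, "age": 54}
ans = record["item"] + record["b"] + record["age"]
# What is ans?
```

Trace:
`record = {"item": 3, "b": 28, "age": 54}` → record = {'item': 3, 'b': 28, 'age': 54}
`ans = record["item"] + record["b"] + record["age"]` → ans = 85
So ans = 85

Answer: 85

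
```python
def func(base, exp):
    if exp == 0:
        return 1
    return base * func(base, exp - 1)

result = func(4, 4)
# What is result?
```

func(4, 4) = 4 * 4 * 4 * 4 = 256

Answer: 256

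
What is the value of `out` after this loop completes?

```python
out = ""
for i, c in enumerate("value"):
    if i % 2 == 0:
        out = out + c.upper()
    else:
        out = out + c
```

Uppercase even positions in 'value'
`out` takes the values: "" → "V" → "Va" → "VaL" → "VaLu" → "VaLuE"

Answer: "VaLuE"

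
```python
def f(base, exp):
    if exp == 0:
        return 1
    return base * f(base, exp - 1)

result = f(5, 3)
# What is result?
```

f(5, 3) = 5 * 5 * 5 = 125

Answer: 125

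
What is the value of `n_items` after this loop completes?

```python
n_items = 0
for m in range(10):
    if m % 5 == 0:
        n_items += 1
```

Count numbers divisible by 5 in range(10)
`n_items` takes the values: 0 → 1 → 2

Answer: 2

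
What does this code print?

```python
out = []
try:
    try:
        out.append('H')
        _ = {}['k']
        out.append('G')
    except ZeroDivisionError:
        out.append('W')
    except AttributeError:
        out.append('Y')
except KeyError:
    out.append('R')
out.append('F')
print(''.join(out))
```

Execution trace: 'H' (try body) → 'R' (outer except KeyError) → 'F' (after the try/except). Output: HRF

Answer: HRF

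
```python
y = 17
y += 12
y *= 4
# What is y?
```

Trace:
`y = 17` → y = 17
`y += 12` → y = 29
`y *= 4` → y = 116
So y = 116

Answer: 116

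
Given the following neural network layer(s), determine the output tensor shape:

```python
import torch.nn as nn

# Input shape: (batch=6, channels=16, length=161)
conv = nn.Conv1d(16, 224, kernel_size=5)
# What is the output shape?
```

Input: (6, 16, 161) -> Output: (6, 224, 157)

Answer: (6, 224, 157)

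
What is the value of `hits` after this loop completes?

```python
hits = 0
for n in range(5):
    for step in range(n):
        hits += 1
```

Triangle number: 0+1+2+...+4
`hits` takes the values: 0 → 1 → 2 → 3 → 4 → 5 → 6 → 7 → 8 → 9 → 10

Answer: 10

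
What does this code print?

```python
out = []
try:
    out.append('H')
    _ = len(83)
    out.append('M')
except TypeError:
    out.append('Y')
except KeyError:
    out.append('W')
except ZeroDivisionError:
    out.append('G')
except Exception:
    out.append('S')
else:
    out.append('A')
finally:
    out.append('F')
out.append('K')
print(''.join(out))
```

Execution trace: 'H' (try body) → 'Y' (except TypeError) → 'F' (finally) → 'K' (after the try/except). Output: HYFK

Answer: HYFK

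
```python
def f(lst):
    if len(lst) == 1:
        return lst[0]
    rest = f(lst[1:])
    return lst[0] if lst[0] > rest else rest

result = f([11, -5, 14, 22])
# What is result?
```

Recursive max over [11, -5, 14, 22] = 22

Answer: 22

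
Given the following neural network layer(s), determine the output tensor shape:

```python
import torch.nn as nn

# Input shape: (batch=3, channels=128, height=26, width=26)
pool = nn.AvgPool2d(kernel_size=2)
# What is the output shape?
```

Input: (3, 128, 26, 26) -> Output: (3, 128, 13, 13)

Answer: (3, 128, 13, 13)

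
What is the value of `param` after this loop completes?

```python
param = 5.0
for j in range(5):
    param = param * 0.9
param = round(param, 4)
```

Exponential decay: 5.0 * 0.9^5
`param` takes the values: 5.0 → 4.5 → 4.05 → 3.645 → 3.2805 → 2.95245 → 2.9525

Answer: 2.9525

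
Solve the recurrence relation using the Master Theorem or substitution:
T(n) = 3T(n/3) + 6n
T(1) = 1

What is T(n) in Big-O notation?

By Master Theorem: a=3, b=3, f(n)=6n. Since log_3(3) = 1 and f(n) = Θ(n^1), Case 2 applies. T(n) = O(n log n).

Answer: O(n log n)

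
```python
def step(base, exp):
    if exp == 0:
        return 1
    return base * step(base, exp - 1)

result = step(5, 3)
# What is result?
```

step(5, 3) = 5 * 5 * 5 = 125

Answer: 125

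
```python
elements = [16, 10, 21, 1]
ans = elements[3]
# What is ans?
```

Trace:
`elements = [16, 10, 21, 1]` → elements = [16, 10, 21, 1]
`ans = elements[3]` → ans = 1
So ans = 1

Answer: 1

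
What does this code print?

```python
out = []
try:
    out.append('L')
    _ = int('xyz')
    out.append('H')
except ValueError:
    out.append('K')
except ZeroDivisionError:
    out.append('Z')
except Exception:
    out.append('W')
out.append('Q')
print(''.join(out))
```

Execution trace: 'L' (try body) → 'K' (except ValueError) → 'Q' (after the try/except). Output: LKQ

Answer: LKQ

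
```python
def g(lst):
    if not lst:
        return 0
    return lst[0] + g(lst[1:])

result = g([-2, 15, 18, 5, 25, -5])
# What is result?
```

(-2) + 15 + 18 + 5 + 25 + (-5) + 0 = 56

Answer: 56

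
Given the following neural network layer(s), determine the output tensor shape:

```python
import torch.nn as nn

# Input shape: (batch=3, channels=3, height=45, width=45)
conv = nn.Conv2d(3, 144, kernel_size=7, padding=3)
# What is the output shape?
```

Input: (3, 3, 45, 45) -> Output: (3, 144, 45, 45)

Answer: (3, 144, 45, 45)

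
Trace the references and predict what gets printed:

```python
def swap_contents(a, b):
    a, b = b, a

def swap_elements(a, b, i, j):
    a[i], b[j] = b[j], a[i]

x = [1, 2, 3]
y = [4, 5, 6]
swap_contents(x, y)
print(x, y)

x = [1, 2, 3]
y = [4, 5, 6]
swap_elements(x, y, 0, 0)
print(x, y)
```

Key concept: parameter rebinding vs mutation.
Step by step:
`x = [1, 2, 3]` → x = [1, 2, 3]
`y = [4, 5, 6]` → y = [4, 5, 6]
`swap_contents(x, y)` → no visible change to tracked variables
`print(x, y)` → prints [1, 2, 3] [4, 5, 6]
`x = [1, 2, 3]` → x = [1, 2, 3]
`y = [4, 5, 6]` → y = [4, 5, 6]
`swap_elements(x, y, 0, 0)` → x = [4, 2, 3]; y = [1, 5, 6]
`print(x, y)` → prints [4, 2, 3] [1, 5, 6]

Answer:
[1, 2, 3] [4, 5, 6]
[4, 2, 3] [1, 5, 6]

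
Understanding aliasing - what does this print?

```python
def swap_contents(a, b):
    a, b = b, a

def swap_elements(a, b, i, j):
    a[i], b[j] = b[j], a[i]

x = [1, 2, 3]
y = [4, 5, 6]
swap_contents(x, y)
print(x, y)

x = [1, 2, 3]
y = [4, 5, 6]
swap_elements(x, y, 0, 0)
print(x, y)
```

Key concept: parameter rebinding vs mutation.
Step by step:
`x = [1, 2, 3]` → x = [1, 2, 3]
`y = [4, 5, 6]` → y = [4, 5, 6]
`swap_contents(x, y)` → no visible change to tracked variables
`print(x, y)` → prints [1, 2, 3] [4, 5, 6]
`x = [1, 2, 3]` → x = [1, 2, 3]
`y = [4, 5, 6]` → y = [4, 5, 6]
`swap_elements(x, y, 0, 0)` → x = [4, 2, 3]; y = [1, 5, 6]
`print(x, y)` → prints [4, 2, 3] [1, 5, 6]

Answer:
[1, 2, 3] [4, 5, 6]
[4, 2, 3] [1, 5, 6]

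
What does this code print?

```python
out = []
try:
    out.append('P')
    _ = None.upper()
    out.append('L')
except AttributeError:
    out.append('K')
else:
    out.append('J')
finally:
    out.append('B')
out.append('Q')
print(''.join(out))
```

Execution trace: 'P' (try body) → 'K' (except AttributeError) → 'B' (finally) → 'Q' (after the try/except). Output: PKBQ

Answer: PKBQ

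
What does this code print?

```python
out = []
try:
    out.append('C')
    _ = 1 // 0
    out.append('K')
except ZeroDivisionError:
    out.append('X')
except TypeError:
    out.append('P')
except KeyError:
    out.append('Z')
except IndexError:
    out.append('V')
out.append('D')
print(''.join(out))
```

Execution trace: 'C' (try body) → 'X' (except ZeroDivisionError) → 'D' (after the try/except). Output: CXD

Answer: CXD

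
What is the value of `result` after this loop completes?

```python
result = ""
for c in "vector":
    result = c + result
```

Reverse 'vector'
`result` takes the values: "" → "v" → "ev" → "cev" → "tcev" → "otcev" → "rotcev"

Answer: "rotcev"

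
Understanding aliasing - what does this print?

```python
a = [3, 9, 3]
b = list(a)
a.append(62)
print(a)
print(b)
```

Key concept: list() constructor creates copy.
Step by step:
`a = [3, 9, 3]` → a = [3, 9, 3]
`b = list(a)` → b = [3, 9, 3]
`a.append(62)` → a = [3, 9, 3, 62]
`print(a)` → prints [3, 9, 3, 62]
`print(b)` → prints [3, 9, 3]

Answer:
[3, 9, 3, 62]
[3, 9, 3]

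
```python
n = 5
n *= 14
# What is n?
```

Trace:
`n = 5` → n = 5
`n *= 14` → n = 70
So n = 70

Answer: 70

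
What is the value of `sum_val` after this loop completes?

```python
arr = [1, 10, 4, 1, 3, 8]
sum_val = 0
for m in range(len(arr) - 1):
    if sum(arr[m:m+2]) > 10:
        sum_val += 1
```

Count windows with sum > 10
`sum_val` takes the values: 0 → 1 → 2 → 3

Answer: 3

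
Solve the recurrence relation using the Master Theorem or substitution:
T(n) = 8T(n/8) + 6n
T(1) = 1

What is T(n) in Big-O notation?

By Master Theorem: a=8, b=8, f(n)=6n. Since log_8(8) = 1 and f(n) = Θ(n^1), Case 2 applies. T(n) = O(n log n).

Answer: O(n log n)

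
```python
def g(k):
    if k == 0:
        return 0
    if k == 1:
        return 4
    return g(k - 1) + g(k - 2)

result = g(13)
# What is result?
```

Build up from base cases: g(0)=0, g(1)=4, g(2)=4, g(3)=8, g(4)=12, g(5)=20, g(6)=32, ..., g(13)=932

Answer: 932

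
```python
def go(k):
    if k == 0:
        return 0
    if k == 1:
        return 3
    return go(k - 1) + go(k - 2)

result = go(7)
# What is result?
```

Build up from base cases: go(0)=0, go(1)=3, go(2)=3, go(3)=6, go(4)=9, go(5)=15, go(6)=24, ..., go(7)=39

Answer: 39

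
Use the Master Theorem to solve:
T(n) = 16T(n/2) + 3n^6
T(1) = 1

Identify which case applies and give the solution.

a=16, b=2, f(n)=3n^6. log_2(16) = 4. Since c=6 > 4 and the regularity condition holds (16(n/2)^6 = (16/2^6)n^6 with 16/2^6 < 1), Case 3 applies: T(n) = Θ(f(n)) = O(n^6).

Answer: O(n^6) - Case 3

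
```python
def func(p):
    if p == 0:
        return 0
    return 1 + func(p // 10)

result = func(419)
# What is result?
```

Count of digits of 419: 3

Answer: 3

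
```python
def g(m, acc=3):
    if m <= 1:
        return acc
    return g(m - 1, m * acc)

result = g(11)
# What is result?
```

Accumulator trace (n, acc): (11, 3) -> (10, 33) -> (9, 330) -> (8, 2970) -> (7, 23760) -> (6, 166320) -> (5, 997920) -> (4, 4989600) -> (3, 19958400) -> (2, 59875200) -> (1, 119750400) -> return 119750400

Answer: 119750400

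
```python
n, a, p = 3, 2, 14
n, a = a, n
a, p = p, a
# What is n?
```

Trace:
`n, a, p = 3, 2, 14` → n = 3; a = 2; p = 14
`n, a = a, n` → n = 2; a = 3
`a, p = p, a` → a = 14; p = 3
So n = 2

Answer: 2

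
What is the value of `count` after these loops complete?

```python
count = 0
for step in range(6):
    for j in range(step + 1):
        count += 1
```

Triangle: 1 + 2 + ... + 6
`count` takes the values: 0 → 1 → 2 → 3 → 4 → 5 → 6 → 7 → 8 → 9 → 10 → 11 → 12 → 13 → 14 → 15 → 16 → 17 → 18 → 19 → 20 → 21

Answer: 21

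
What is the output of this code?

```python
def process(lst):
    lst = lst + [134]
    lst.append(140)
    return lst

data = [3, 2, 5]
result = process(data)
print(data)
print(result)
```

Key concept: rebinding parameter vs mutation.
Step by step:
`data = [3, 2, 5]` → data = [3, 2, 5]
`result = process(data)` → result = [3, 2, 5, 134, 140]
`print(data)` → prints [3, 2, 5]
`print(result)` → prints [3, 2, 5, 134, 140]

Answer:
[3, 2, 5]
[3, 2, 5, 134, 140]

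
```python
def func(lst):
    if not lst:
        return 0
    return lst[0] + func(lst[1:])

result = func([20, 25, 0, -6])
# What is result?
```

20 + 25 + 0 + (-6) + 0 = 39

Answer: 39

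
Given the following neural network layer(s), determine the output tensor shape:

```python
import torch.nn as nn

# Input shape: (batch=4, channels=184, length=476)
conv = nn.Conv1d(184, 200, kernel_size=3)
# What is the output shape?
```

Input: (4, 184, 476) -> Output: (4, 200, 474)

Answer: (4, 200, 474)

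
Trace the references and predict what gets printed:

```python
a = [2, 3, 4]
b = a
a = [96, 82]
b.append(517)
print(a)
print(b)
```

Key concept: rebinding vs mutation: a is rebound to a new list, b still points at the original.
Step by step:
`a = [2, 3, 4]` → a = [2, 3, 4]
`b = a` → b = [2, 3, 4] (same object as a)
`a = [96, 82]` → a = [96, 82]
`b.append(517)` → b = [2, 3, 4, 517]
`print(a)` → prints [96, 82]
`print(b)` → prints [2, 3, 4, 517]

Answer:
[96, 82]
[2, 3, 4, 517]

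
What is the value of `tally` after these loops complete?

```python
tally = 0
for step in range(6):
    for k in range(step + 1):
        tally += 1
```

Triangle: 1 + 2 + ... + 6
`tally` takes the values: 0 → 1 → 2 → 3 → 4 → 5 → 6 → 7 → 8 → 9 → 10 → 11 → 12 → 13 → 14 → 15 → 16 → 17 → 18 → 19 → 20 → 21

Answer: 21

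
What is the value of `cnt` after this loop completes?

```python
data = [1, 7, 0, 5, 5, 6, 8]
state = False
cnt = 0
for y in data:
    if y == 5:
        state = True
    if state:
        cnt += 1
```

Count elements after first 5 in [1, 7, 0, 5, 5, 6, 8]
`cnt` takes the values: 0 → 1 → 2 → 3 → 4

Answer: 4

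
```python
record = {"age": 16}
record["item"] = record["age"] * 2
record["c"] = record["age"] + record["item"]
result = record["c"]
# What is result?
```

Trace:
`record = {"age": 16}` → record = {'age': 16}
`record["item"] = record["age"] * 2` → record = {'age': 16, 'item': 32}
`record["c"] = record["age"] + record["item"]` → record = {'age': 16, 'item': 32, 'c': 48}
`result = record["c"]` → result = 48
So result = 48

Answer: 48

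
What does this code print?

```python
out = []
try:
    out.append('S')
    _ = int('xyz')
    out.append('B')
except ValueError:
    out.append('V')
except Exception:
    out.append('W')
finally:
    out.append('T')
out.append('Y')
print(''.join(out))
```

Execution trace: 'S' (try body) → 'V' (except ValueError) → 'T' (finally) → 'Y' (after the try/except). Output: SVTY

Answer: SVTY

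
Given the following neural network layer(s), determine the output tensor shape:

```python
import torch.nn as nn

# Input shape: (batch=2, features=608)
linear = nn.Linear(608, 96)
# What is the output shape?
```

Input: (2, 608) -> Output: (2, 96)

Answer: (2, 96)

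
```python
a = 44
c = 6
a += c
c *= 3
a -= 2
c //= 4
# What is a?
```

Trace:
`a = 44` → a = 44
`c = 6` → c = 6
`a += c` → a = 50
`c *= 3` → c = 18
`a -= 2` → a = 48
`c //= 4` → c = 4
So a = 48

Answer: 48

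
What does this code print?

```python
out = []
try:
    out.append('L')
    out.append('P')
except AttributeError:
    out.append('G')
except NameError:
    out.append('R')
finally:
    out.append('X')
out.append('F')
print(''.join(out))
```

Execution trace: 'L' (try body) → 'P' (try body, no exception) → 'X' (finally) → 'F' (after the try/except). Output: LPXF

Answer: LPXF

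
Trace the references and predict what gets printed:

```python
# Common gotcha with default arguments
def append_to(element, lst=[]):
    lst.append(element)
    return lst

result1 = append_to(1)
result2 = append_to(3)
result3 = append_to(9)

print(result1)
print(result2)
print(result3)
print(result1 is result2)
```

Key concept: mutable default argument gotcha.
Step by step:
`result1 = append_to(1)` → result1 = [1]
`result2 = append_to(3)` → result1 = [1, 3] (same object as result2); result2 = [1, 3] (same object as result1)
`result3 = append_to(9)` → result1 = [1, 3, 9] (same object as result2, result3); result2 = [1, 3, 9] (same object as result1, result3); result3 = [1, 3, 9] (same object as result1, result2)
`print(result1)` → prints [1, 3, 9]
`print(result2)` → prints [1, 3, 9]
`print(result3)` → prints [1, 3, 9]
`print(result1 is result2)` → prints True

Answer:
[1, 3, 9]
[1, 3, 9]
[1, 3, 9]
True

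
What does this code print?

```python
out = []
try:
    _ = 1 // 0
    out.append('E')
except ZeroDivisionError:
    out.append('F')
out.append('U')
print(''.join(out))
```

Execution trace: 'F' (except ZeroDivisionError) → 'U' (after the try/except). Output: FU

Answer: FU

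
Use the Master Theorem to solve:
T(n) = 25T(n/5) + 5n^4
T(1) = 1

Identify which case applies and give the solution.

a=25, b=5, f(n)=5n^4. log_5(25) = 2. Since c=4 > 2 and the regularity condition holds (25(n/5)^4 = (25/5^4)n^4 with 25/5^4 < 1), Case 3 applies: T(n) = Θ(f(n)) = O(n^4).

Answer: O(n^4) - Case 3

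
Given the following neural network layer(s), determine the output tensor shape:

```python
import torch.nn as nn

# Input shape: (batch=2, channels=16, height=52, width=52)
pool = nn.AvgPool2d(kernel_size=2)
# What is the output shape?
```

Input: (2, 16, 52, 52) -> Output: (2, 16, 26, 26)

Answer: (2, 16, 26, 26)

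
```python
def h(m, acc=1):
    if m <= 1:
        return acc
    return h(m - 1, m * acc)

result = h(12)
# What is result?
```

Accumulator trace (n, acc): (12, 1) -> (11, 12) -> (10, 132) -> (9, 1320) -> (8, 11880) -> (7, 95040) -> (6, 665280) -> (5, 3991680) -> (4, 19958400) -> (3, 79833600) -> (2, 239500800) -> (1, 479001600) -> return 479001600

Answer: 479001600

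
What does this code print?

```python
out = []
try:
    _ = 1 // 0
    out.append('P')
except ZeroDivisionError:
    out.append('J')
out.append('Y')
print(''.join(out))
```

Execution trace: 'J' (except ZeroDivisionError) → 'Y' (after the try/except). Output: JY

Answer: JY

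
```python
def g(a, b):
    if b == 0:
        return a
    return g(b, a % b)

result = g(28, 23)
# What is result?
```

g(28, 23) -> g(23, 5) -> g(5, 3) -> g(3, 2) -> g(2, 1) -> g(1, 0) -> 1

Answer: 1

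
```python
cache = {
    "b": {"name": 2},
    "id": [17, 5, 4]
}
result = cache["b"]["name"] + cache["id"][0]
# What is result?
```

Trace:
`cache = { ...` → cache = {'b': {'name': 2}, 'id': [17, 5, 4]}
`result = cache["b"]["name"] + cache["id"][0]` → result = 19
So result = 19

Answer: 19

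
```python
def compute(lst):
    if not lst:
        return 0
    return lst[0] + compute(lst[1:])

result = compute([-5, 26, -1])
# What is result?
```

(-5) + 26 + (-1) + 0 = 20

Answer: 20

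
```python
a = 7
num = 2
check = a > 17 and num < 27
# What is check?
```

Trace:
`a = 7` → a = 7
`num = 2` → num = 2
`check = a > 17 and num < 27` → check = False
So check = False

Answer: False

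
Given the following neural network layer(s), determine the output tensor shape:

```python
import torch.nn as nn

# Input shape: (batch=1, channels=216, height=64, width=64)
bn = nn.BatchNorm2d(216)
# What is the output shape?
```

Input: (1, 216, 64, 64) -> Output: (1, 216, 64, 64)

Answer: (1, 216, 64, 64)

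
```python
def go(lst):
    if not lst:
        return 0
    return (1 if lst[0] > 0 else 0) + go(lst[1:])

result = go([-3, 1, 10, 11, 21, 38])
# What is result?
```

Count of positive elements in [-3, 1, 10, 11, 21, 38] = 5

Answer: 5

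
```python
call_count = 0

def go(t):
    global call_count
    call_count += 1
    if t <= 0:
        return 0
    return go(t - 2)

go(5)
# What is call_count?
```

Linear recursion stepping by 2: 4 calls from t=5 down to ≤0.

Answer: 4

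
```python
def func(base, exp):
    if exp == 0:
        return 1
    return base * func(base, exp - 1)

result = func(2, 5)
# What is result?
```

func(2, 5) = 2 * 2 * 2 * 2 * 2 = 32

Answer: 32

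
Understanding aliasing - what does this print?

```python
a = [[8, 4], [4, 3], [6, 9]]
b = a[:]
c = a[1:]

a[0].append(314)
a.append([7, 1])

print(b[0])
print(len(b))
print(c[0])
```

Key concept: slice with nested mutation.
Step by step:
`a = [[8, 4], [4, 3], [6, 9]]` → a = [[8, 4], [4, 3], [6, 9]]
`b = a[:]` → b = [[8, 4], [4, 3], [6, 9]]
`c = a[1:]` → c = [[4, 3], [6, 9]]
`a[0].append(314)` → a = [[8, 4, 314], [4, 3], [6, 9]]; b = [[8, 4, 314], [4, 3], [6, 9]]
`a.append([7, 1])` → a = [[8, 4, 314], [4, 3], [6, 9], [7, 1]]
`print(b[0])` → prints [8, 4, 314]
`print(len(b))` → prints 3
`print(c[0])` → prints [4, 3]

Answer:
[8, 4, 314]
3
[4, 3]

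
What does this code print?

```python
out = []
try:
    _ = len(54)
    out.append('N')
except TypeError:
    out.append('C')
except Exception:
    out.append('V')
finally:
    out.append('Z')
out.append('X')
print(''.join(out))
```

Execution trace: 'C' (except TypeError) → 'Z' (finally) → 'X' (after the try/except). Output: CZX

Answer: CZX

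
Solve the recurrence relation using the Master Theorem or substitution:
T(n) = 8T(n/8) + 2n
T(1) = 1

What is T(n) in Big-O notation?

By Master Theorem: a=8, b=8, f(n)=2n. Since log_8(8) = 1 and f(n) = Θ(n^1), Case 2 applies. T(n) = O(n log n).

Answer: O(n log n)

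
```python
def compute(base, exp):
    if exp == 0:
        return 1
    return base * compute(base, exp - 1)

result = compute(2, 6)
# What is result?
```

compute(2, 6) = 2 * 2 * 2 * 2 * 2 * 2 = 64

Answer: 64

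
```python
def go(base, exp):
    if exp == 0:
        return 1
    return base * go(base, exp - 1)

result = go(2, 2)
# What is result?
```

go(2, 2) = 2 * 2 = 4

Answer: 4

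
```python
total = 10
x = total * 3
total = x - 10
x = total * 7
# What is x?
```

Trace:
`total = 10` → total = 10
`x = total * 3` → x = 30
`total = x - 10` → total = 20
`x = total * 7` → x = 140
So x = 140

Answer: 140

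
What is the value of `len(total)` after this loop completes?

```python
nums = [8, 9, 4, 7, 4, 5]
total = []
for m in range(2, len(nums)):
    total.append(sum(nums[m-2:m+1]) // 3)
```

Number of 3-element averages
`total` takes the values: [] → [7] → [7, 6] → [7, 6, 5] → [7, 6, 5, 5]
So `len(total)` = 4

Answer: 4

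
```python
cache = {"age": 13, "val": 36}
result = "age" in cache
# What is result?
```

Trace:
`cache = {"age": 13, "val": 36}` → cache = {'age': 13, 'val': 36}
`result = "age" in cache` → result = True
So result = True

Answer: True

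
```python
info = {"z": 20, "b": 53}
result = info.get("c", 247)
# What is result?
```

Trace:
`info = {"z": 20, "b": 53}` → info = {'z': 20, 'b': 53}
`result = info.get("c", 247)` → result = 247
So result = 247

Answer: 247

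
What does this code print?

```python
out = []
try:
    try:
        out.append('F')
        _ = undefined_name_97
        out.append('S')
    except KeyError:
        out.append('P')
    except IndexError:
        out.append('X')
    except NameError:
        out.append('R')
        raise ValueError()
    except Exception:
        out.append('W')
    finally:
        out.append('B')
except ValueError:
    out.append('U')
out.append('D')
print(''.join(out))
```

Execution trace: 'F' (inner try body) → 'R' (inner except NameError) → 'B' (inner finally) → 'U' (outer except ValueError) → 'D' (after the try/except). Output: FRBUD

Answer: FRBUD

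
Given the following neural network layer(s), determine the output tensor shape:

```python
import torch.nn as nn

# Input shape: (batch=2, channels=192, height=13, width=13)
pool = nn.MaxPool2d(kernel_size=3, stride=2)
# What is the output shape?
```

Input: (2, 192, 13, 13) -> Output: (2, 192, 6, 6)

Answer: (2, 192, 6, 6)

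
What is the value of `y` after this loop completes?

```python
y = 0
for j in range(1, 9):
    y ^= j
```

XOR of 1 to 8
`y` takes the values: 0 → 1 → 3 → 0 → 4 → 1 → 7 → 0 → 8

Answer: 8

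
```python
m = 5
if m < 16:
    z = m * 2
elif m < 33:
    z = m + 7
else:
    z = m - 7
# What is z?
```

Trace:
`m = 5` → m = 5
`if m < 16: ...` → m < 16 is True → z = 10
So z = 10

Answer: 10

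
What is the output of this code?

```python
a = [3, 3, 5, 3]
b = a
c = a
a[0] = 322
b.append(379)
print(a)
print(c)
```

Key concept: multiple aliases.
Step by step:
`a = [3, 3, 5, 3]` → a = [3, 3, 5, 3]
`b = a` → b = [3, 3, 5, 3] (same object as a)
`c = a` → c = [3, 3, 5, 3] (same object as a, b)
`a[0] = 322` → a = [322, 3, 5, 3] (same object as b, c); b = [322, 3, 5, 3] (same object as a, c); c = [322, 3, 5, 3] (same object as a, b)
`b.append(379)` → a = [322, 3, 5, 3, 379] (same object as b, c); b = [322, 3, 5, 3, 379] (same object as a, c); c = [322, 3, 5, 3, 379] (same object as a, b)
`print(a)` → prints [322, 3, 5, 3, 379]
`print(c)` → prints [322, 3, 5, 3, 379]

Answer:
[322, 3, 5, 3, 379]
[322, 3, 5, 3, 379]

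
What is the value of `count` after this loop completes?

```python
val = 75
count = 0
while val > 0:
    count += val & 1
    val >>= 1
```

Count set bits in 75 (binary: 0b1001011)
`count` takes the values: 0 → 1 → 2 → 3 → 4

Answer: 4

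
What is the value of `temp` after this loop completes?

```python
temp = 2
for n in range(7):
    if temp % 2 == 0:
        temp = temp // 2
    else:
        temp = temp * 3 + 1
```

Collatz-style transformation from 2
`temp` takes the values: 2 → 1 → 4 → 2 → 1 → 4 → 2 → 1

Answer: 1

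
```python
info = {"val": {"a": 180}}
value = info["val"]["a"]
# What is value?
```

Trace:
`info = {"val": {"a": 180}}` → info = {'val': {'a': 180}}
`value = info["val"]["a"]` → value = 180
So value = 180

Answer: 180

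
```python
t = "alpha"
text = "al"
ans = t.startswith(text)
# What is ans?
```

Trace:
`t = "alpha"` → t = 'alpha'
`text = "al"` → text = 'al'
`ans = t.startswith(text)` → ans = True
So ans = True

Answer: True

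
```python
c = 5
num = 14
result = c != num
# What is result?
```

Trace:
`c = 5` → c = 5
`num = 14` → num = 14
`result = c != num` → result = True
So result = True

Answer: True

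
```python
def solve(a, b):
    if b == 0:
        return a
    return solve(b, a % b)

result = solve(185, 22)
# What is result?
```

solve(185, 22) -> solve(22, 9) -> solve(9, 4) -> solve(4, 1) -> solve(1, 0) -> 1

Answer: 1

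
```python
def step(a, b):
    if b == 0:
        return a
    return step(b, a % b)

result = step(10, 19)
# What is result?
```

step(10, 19) -> step(19, 10) -> step(10, 9) -> step(9, 1) -> step(1, 0) -> 1

Answer: 1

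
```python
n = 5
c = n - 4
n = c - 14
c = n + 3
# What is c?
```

Trace:
`n = 5` → n = 5
`c = n - 4` → c = 1
`n = c - 14` → n = -13
`c = n + 3` → c = -10
So c = -10

Answer: -10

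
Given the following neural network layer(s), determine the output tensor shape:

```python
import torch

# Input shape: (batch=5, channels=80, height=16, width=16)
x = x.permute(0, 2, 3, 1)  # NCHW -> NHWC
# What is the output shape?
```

Input: (5, 80, 16, 16) -> Output: (5, 16, 16, 80)

Answer: (5, 16, 16, 80)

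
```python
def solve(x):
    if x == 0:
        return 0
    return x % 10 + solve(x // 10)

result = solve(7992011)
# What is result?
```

Sum of digits of 7992011: 1 + 1 + 0 + 2 + 9 + 9 + 7 = 29

Answer: 29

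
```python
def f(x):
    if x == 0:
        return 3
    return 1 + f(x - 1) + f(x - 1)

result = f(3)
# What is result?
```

f(x) = 1 + 2·f(x-1), f(0)=3. Closed form: (3+1)·2^3 - 1 = 31.

Answer: 31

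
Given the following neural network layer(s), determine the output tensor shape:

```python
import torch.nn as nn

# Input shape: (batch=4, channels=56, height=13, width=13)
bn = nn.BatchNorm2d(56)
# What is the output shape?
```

Input: (4, 56, 13, 13) -> Output: (4, 56, 13, 13)

Answer: (4, 56, 13, 13)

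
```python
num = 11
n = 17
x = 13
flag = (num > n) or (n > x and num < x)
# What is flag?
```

Trace:
`num = 11` → num = 11
`n = 17` → n = 17
`x = 13` → x = 13
`flag = (num > n) or (n > x and num < x)` → flag = True
So flag = True

Answer: True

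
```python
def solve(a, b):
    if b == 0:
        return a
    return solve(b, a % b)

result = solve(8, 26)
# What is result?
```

solve(8, 26) -> solve(26, 8) -> solve(8, 2) -> solve(2, 0) -> 2

Answer: 2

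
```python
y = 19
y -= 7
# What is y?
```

Trace:
`y = 19` → y = 19
`y -= 7` → y = 12
So y = 12

Answer: 12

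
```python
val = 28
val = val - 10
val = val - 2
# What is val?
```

Trace:
`val = 28` → val = 28
`val = val - 10` → val = 18
`val = val - 2` → val = 16
So val = 16

Answer: 16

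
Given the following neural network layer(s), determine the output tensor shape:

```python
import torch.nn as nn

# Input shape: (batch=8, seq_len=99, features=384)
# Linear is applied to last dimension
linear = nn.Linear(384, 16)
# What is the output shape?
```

Input: (8, 99, 384) -> Output: (8, 99, 16)

Answer: (8, 99, 16)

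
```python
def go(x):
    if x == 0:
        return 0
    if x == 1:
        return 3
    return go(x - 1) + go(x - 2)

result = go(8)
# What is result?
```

Build up from base cases: go(0)=0, go(1)=3, go(2)=3, go(3)=6, go(4)=9, go(5)=15, go(6)=24, ..., go(8)=63

Answer: 63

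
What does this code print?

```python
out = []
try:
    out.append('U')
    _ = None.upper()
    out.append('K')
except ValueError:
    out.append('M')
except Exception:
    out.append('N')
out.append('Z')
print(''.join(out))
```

Execution trace: 'U' (try body) → 'N' (except Exception) → 'Z' (after the try/except). Output: UNZ

Answer: UNZ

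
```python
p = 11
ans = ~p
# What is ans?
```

Trace:
`p = 11` → p = 11
`ans = ~p` → ans = -12
So ans = -12

Answer: -12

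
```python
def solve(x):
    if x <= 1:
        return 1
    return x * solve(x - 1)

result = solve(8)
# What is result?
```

solve(8) = 8 * 7 * 6 * 5 * 4 * 3 * 2 * 1 = 40320

Answer: 40320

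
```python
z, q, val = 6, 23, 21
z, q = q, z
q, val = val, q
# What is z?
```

Trace:
`z, q, val = 6, 23, 21` → z = 6; q = 23; val = 21
`z, q = q, z` → z = 23; q = 6
`q, val = val, q` → q = 21; val = 6
So z = 23

Answer: 23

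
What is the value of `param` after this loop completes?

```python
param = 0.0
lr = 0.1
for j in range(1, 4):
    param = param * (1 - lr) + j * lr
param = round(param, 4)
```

Moving average with lr=0.1
`param` takes the values: 0.0 → 0.1 → 0.29 → 0.561

Answer: 0.561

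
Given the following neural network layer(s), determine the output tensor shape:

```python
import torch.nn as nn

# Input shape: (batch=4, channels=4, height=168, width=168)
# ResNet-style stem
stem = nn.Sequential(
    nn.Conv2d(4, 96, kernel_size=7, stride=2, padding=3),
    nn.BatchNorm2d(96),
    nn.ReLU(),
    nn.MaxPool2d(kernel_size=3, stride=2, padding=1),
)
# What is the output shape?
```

Input: (4, 4, 168, 168) -> after Conv2d 7x7 stride=2: (4, 96, 84, 84) -> Output: (4, 96, 42, 42)

Answer: (4, 96, 42, 42)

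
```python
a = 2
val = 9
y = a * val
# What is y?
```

Trace:
`a = 2` → a = 2
`val = 9` → val = 9
`y = a * val` → y = 18
So y = 18

Answer: 18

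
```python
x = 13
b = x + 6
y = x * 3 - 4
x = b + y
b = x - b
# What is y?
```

Trace:
`x = 13` → x = 13
`b = x + 6` → b = 19
`y = x * 3 - 4` → y = 35
`x = b + y` → x = 54
`b = x - b` → b = 35
So y = 35

Answer: 35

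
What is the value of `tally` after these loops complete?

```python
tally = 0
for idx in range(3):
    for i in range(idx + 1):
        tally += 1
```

Triangle: 1 + 2 + ... + 3
`tally` takes the values: 0 → 1 → 2 → 3 → 4 → 5 → 6

Answer: 6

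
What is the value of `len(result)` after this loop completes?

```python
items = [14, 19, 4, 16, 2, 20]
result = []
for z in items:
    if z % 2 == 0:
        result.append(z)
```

Count even numbers in [14, 19, 4, 16, 2, 20]
`result` takes the values: [] → [14] → [14, 4] → [14, 4, 16] → [14, 4, 16, 2] → [14, 4, 16, 2, 20]
So `len(result)` = 5

Answer: 5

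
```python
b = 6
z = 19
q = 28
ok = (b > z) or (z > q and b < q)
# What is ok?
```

Trace:
`b = 6` → b = 6
`z = 19` → z = 19
`q = 28` → q = 28
`ok = (b > z) or (z > q and b < q)` → ok = False
So ok = False

Answer: False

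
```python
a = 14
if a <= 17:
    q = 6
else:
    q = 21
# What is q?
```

Trace:
`a = 14` → a = 14
`if a <= 17: ...` → a <= 17 is True → q = 6
So q = 6

Answer: 6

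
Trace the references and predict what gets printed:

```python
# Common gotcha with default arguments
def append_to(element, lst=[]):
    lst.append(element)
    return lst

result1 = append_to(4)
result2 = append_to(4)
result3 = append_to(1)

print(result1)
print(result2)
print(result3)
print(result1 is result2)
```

Key concept: mutable default argument gotcha.
Step by step:
`result1 = append_to(4)` → result1 = [4]
`result2 = append_to(4)` → result1 = [4, 4] (same object as result2); result2 = [4, 4] (same object as result1)
`result3 = append_to(1)` → result1 = [4, 4, 1] (same object as result2, result3); result2 = [4, 4, 1] (same object as result1, result3); result3 = [4, 4, 1] (same object as result1, result2)
`print(result1)` → prints [4, 4, 1]
`print(result2)` → prints [4, 4, 1]
`print(result3)` → prints [4, 4, 1]
`print(result1 is result2)` → prints True

Answer:
[4, 4, 1]
[4, 4, 1]
[4, 4, 1]
True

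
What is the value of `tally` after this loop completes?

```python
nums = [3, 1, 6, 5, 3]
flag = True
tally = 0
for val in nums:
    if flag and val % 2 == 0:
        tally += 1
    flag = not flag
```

Count even values at even positions
`tally` takes the values: 0 → 1

Answer: 1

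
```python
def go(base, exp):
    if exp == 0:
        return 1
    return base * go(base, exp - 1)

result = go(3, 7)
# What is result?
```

go(3, 7) = 3 * 3 * 3 * 3 * 3 * 3 * 3 = 2187

Answer: 2187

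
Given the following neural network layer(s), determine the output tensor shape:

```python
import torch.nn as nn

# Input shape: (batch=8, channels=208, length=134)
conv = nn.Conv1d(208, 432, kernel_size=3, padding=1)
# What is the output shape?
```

Input: (8, 208, 134) -> Output: (8, 432, 134)

Answer: (8, 432, 134)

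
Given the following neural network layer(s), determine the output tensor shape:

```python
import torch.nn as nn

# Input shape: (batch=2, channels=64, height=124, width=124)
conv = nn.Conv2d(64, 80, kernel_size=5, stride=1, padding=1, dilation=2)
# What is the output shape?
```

Input: (2, 64, 124, 124) -> Output: (2, 80, 118, 118)

Answer: (2, 80, 118, 118)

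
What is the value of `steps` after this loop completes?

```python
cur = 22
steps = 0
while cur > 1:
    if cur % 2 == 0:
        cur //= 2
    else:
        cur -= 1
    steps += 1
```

Steps to reduce 22 to 1
`steps` takes the values: 0 → 1 → 2 → 3 → 4 → 5 → 6

Answer: 6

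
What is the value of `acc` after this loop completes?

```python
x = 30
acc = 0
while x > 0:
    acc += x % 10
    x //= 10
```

Sum digits of 30
`acc` takes the values: 0 → 3

Answer: 3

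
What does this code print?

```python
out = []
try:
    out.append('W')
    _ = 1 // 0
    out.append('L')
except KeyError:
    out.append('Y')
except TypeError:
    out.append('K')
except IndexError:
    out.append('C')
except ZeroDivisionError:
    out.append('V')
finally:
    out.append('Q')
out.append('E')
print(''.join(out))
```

Execution trace: 'W' (try body) → 'V' (except ZeroDivisionError) → 'Q' (finally) → 'E' (after the try/except). Output: WVQE

Answer: WVQE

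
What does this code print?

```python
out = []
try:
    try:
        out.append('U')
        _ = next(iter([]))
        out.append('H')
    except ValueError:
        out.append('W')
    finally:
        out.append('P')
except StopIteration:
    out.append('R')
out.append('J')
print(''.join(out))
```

Execution trace: 'U' (inner try body) → 'P' (inner finally) → 'R' (outer except StopIteration) → 'J' (after the try/except). Output: UPRJ

Answer: UPRJ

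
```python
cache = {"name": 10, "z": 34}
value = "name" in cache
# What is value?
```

Trace:
`cache = {"name": 10, "z": 34}` → cache = {'name': 10, 'z': 34}
`value = "name" in cache` → value = True
So value = True

Answer: True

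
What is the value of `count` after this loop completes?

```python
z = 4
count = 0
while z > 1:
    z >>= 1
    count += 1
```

Count right shifts until 1
`count` takes the values: 0 → 1 → 2

Answer: 2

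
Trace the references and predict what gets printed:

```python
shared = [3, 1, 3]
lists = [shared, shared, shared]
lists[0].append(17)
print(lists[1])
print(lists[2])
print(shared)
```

Key concept: list of same reference.
Step by step:
`shared = [3, 1, 3]` → shared = [3, 1, 3]
`lists = [shared, shared, shared]` → lists = [[3, 1, 3], [3, 1, 3], [3, 1, 3]]
`lists[0].append(17)` → shared = [3, 1, 3, 17]; lists = [[3, 1, 3, 17], [3, 1, 3, 17], [3, 1, 3, 17]]
`print(lists[1])` → prints [3, 1, 3, 17]
`print(lists[2])` → prints [3, 1, 3, 17]
`print(shared)` → prints [3, 1, 3, 17]

Answer:
[3, 1, 3, 17]
[3, 1, 3, 17]
[3, 1, 3, 17]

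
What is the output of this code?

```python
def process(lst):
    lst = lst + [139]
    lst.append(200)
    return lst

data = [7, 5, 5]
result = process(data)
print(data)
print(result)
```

Key concept: rebinding parameter vs mutation.
Step by step:
`data = [7, 5, 5]` → data = [7, 5, 5]
`result = process(data)` → result = [7, 5, 5, 139, 200]
`print(data)` → prints [7, 5, 5]
`print(result)` → prints [7, 5, 5, 139, 200]

Answer:
[7, 5, 5]
[7, 5, 5, 139, 200]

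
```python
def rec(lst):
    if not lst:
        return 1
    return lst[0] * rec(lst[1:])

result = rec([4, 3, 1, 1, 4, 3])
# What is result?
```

Product over [4, 3, 1, 1, 4, 3] = 4 * 3 * 1 * 1 * 4 * 3 = 144

Answer: 144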